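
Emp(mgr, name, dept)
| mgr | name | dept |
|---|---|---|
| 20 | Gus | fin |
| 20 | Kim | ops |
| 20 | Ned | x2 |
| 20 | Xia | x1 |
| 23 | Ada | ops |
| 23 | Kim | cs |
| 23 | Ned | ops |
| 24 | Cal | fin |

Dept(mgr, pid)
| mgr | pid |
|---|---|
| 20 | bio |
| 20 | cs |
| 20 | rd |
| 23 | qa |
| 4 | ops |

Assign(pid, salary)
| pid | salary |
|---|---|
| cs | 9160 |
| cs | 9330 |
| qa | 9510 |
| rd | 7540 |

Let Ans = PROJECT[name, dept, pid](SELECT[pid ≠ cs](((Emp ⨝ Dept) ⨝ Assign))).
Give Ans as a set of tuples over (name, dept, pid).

Emp ⋈ Dept (natural join on mgr): {(20, Gus, fin, bio), (20, Gus, fin, cs), (20, Gus, fin, rd), (20, Kim, ops, bio), (20, Kim, ops, cs), (20, Kim, ops, rd), (20, Ned, x2, bio), (20, Ned, x2, cs), (20, Ned, x2, rd), (20, Xia, x1, bio), (20, Xia, x1, cs), (20, Xia, x1, rd), (23, Ada, ops, qa), (23, Kim, cs, qa), (23, Ned, ops, qa)}
(Emp ⨝ Dept) ⋈ Assign (natural join on pid): {(20, Gus, fin, cs, 9160), (20, Gus, fin, cs, 9330), (20, Gus, fin, rd, 7540), (20, Kim, ops, cs, 9160), (20, Kim, ops, cs, 9330), (20, Kim, ops, rd, 7540), (20, Ned, x2, cs, 9160), (20, Ned, x2, cs, 9330), (20, Ned, x2, rd, 7540), (20, Xia, x1, cs, 9160), (20, Xia, x1, cs, 9330), (20, Xia, x1, rd, 7540), (23, Ada, ops, qa, 9510), (23, Kim, cs, qa, 9510), (23, Ned, ops, qa, 9510)}
σ[pid ≠ cs]: keep tuples satisfying pid ≠ cs → {(20, Gus, fin, rd, 7540), (20, Kim, ops, rd, 7540), (20, Ned, x2, rd, 7540), (20, Xia, x1, rd, 7540), (23, Ada, ops, qa, 9510), (23, Kim, cs, qa, 9510), (23, Ned, ops, qa, 9510)}
Keep only column(s) name, dept, pid: {(Ada, ops, qa), (Gus, fin, rd), (Kim, cs, qa), (Kim, ops, rd), (Ned, ops, qa), (Ned, x2, rd), (Xia, x1, rd)}

{(Ada, ops, qa), (Gus, fin, rd), (Kim, cs, qa), (Kim, ops, rd), (Ned, ops, qa), (Ned, x2, rd), (Xia, x1, rd)}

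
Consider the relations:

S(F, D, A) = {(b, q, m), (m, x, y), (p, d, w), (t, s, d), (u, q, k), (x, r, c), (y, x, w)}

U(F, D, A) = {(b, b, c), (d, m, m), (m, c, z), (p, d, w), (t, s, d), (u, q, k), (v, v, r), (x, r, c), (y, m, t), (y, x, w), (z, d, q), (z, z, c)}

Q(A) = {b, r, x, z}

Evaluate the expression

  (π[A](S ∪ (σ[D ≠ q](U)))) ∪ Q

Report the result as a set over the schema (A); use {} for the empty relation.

{b, c, d, k, m, q, r, t, w, x, y, z}

Apply σ_{D ≠ q}; surviving tuples: {(b, b, c), (d, m, m), (m, c, z), (p, d, w), (t, s, d), (v, v, r), (x, r, c), (y, m, t), (y, x, w), (z, d, q), (z, z, c)}
Union: {(b, q, m), (m, x, y), (p, d, w), (t, s, d), (u, q, k), (x, r, c), (y, x, w)} with {(b, b, c), (d, m, m), (m, c, z), (p, d, w), (t, s, d), (v, v, r), (x, r, c), (y, m, t), (y, x, w), (z, d, q), (z, z, c)} → {(b, b, c), (b, q, m), (d, m, m), (m, c, z), (m, x, y), (p, d, w), (t, s, d), (u, q, k), (v, v, r), (x, r, c), (y, m, t), (y, x, w), (z, d, q), (z, z, c)}
π[A]: project onto (A) (4 duplicate(s) eliminated) → {c, d, k, m, q, r, t, w, y, z}
Union: {c, d, k, m, q, r, t, w, y, z} with {b, r, x, z} → {b, c, d, k, m, q, r, t, w, x, y, z}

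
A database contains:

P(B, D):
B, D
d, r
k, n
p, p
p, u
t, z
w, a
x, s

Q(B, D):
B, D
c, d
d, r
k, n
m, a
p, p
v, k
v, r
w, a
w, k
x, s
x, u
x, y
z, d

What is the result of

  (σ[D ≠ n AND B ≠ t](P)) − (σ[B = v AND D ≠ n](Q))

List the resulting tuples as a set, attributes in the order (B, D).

{(d, r), (p, p), (p, u), (w, a), (x, s)}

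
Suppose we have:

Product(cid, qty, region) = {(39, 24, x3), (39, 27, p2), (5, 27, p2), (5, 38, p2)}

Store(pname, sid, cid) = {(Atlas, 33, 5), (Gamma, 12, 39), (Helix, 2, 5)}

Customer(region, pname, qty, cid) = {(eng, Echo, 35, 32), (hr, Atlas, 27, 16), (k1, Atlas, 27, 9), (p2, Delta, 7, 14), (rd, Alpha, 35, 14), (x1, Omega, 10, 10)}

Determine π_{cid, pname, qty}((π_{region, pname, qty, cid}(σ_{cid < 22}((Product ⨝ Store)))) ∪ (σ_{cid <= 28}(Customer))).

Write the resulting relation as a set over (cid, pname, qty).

{(10, Omega, 10), (14, Alpha, 35), (14, Delta, 7), (16, Atlas, 27), (5, Atlas, 27), (5, Atlas, 38), (5, Helix, 27), (5, Helix, 38), (9, Atlas, 27)}

Product ⋈ Store (natural join on cid): {(39, 24, x3, Gamma, 12), (39, 27, p2, Gamma, 12), (5, 27, p2, Atlas, 33), (5, 27, p2, Helix, 2), (5, 38, p2, Atlas, 33), (5, 38, p2, Helix, 2)}
Filtering on cid < 22 leaves {(5, 27, p2, Atlas, 33), (5, 27, p2, Helix, 2), (5, 38, p2, Atlas, 33), (5, 38, p2, Helix, 2)}.
Projecting to region, pname, qty, cid: {(p2, Atlas, 27, 5), (p2, Atlas, 38, 5), (p2, Helix, 27, 5), (p2, Helix, 38, 5)}
Filtering on cid <= 28 leaves {(hr, Atlas, 27, 16), (k1, Atlas, 27, 9), (p2, Delta, 7, 14), (rd, Alpha, 35, 14), (x1, Omega, 10, 10)}.
Set union of the two operands is {(hr, Atlas, 27, 16), (k1, Atlas, 27, 9), (p2, Atlas, 27, 5), (p2, Atlas, 38, 5), (p2, Delta, 7, 14), (p2, Helix, 27, 5), (p2, Helix, 38, 5), (rd, Alpha, 35, 14), (x1, Omega, 10, 10)}.
Projecting to cid, pname, qty: {(10, Omega, 10), (14, Alpha, 35), (14, Delta, 7), (16, Atlas, 27), (5, Atlas, 27), (5, Atlas, 38), (5, Helix, 27), (5, Helix, 38), (9, Atlas, 27)}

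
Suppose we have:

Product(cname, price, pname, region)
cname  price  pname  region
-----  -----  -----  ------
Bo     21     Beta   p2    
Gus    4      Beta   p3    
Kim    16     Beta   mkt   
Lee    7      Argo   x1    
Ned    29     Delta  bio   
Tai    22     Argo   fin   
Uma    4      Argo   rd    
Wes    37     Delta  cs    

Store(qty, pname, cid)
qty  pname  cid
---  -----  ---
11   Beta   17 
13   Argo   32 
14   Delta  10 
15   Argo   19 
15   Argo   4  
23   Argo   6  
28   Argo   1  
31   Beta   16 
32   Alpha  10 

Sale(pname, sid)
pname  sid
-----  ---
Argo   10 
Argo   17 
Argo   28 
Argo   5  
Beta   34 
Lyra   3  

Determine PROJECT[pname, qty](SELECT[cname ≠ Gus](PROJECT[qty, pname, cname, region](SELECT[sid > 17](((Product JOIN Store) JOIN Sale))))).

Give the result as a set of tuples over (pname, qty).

{(Argo, 13), (Argo, 15), (Argo, 23), (Argo, 28), (Beta, 11), (Beta, 31)}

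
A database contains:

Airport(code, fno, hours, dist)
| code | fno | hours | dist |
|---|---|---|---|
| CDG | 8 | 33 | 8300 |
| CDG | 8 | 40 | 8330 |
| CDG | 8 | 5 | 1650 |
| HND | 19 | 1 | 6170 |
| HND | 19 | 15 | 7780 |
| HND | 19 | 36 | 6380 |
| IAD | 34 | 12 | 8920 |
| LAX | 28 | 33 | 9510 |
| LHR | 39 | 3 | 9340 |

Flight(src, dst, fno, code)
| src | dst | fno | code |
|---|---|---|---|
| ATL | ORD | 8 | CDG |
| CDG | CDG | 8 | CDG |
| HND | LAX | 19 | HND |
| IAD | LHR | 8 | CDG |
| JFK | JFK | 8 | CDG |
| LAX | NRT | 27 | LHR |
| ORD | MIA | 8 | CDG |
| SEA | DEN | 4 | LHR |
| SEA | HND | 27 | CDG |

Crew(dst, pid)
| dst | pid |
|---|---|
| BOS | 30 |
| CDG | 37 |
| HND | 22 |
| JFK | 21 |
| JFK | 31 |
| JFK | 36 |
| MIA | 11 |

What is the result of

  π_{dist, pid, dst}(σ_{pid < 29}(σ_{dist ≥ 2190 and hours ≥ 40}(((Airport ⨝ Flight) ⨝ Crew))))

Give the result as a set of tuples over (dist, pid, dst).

{(8330, 11, MIA), (8330, 21, JFK)}

Natural join on code, fno: {(CDG, 8, 33, 8300, ATL, ORD), (CDG, 8, 33, 8300, CDG, CDG), (CDG, 8, 33, 8300, IAD, LHR), (CDG, 8, 33, 8300, JFK, JFK), (CDG, 8, 33, 8300, ORD, MIA), (CDG, 8, 40, 8330, ATL, ORD), (CDG, 8, 40, 8330, CDG, CDG), (CDG, 8, 40, 8330, IAD, LHR), (CDG, 8, 40, 8330, JFK, JFK), (CDG, 8, 40, 8330, ORD, MIA), (CDG, 8, 5, 1650, ATL, ORD), (CDG, 8, 5, 1650, CDG, CDG), (CDG, 8, 5, 1650, IAD, LHR), (CDG, 8, 5, 1650, JFK, JFK), (CDG, 8, 5, 1650, ORD, MIA), (HND, 19, 1, 6170, HND, LAX), (HND, 19, 15, 7780, HND, LAX), (HND, 19, 36, 6380, HND, LAX)}
Natural join on dst: {(CDG, 8, 33, 8300, CDG, CDG, 37), (CDG, 8, 33, 8300, JFK, JFK, 21), (CDG, 8, 33, 8300, JFK, JFK, 31), (CDG, 8, 33, 8300, JFK, JFK, 36), (CDG, 8, 33, 8300, ORD, MIA, 11), (CDG, 8, 40, 8330, CDG, CDG, 37), (CDG, 8, 40, 8330, JFK, JFK, 21), (CDG, 8, 40, 8330, JFK, JFK, 31), (CDG, 8, 40, 8330, JFK, JFK, 36), (CDG, 8, 40, 8330, ORD, MIA, 11), (CDG, 8, 5, 1650, CDG, CDG, 37), (CDG, 8, 5, 1650, JFK, JFK, 21), (CDG, 8, 5, 1650, JFK, JFK, 31), (CDG, 8, 5, 1650, JFK, JFK, 36), (CDG, 8, 5, 1650, ORD, MIA, 11)}
σ[dist ≥ 2190 and hours ≥ 40]: keep tuples satisfying dist ≥ 2190 and hours ≥ 40 → {(CDG, 8, 40, 8330, CDG, CDG, 37), (CDG, 8, 40, 8330, JFK, JFK, 21), (CDG, 8, 40, 8330, JFK, JFK, 31), (CDG, 8, 40, 8330, JFK, JFK, 36), (CDG, 8, 40, 8330, ORD, MIA, 11)}
σ[pid < 29]: keep tuples satisfying pid < 29 → {(CDG, 8, 40, 8330, JFK, JFK, 21), (CDG, 8, 40, 8330, ORD, MIA, 11)}
Keep only column(s) dist, pid, dst: {(8330, 11, MIA), (8330, 21, JFK)}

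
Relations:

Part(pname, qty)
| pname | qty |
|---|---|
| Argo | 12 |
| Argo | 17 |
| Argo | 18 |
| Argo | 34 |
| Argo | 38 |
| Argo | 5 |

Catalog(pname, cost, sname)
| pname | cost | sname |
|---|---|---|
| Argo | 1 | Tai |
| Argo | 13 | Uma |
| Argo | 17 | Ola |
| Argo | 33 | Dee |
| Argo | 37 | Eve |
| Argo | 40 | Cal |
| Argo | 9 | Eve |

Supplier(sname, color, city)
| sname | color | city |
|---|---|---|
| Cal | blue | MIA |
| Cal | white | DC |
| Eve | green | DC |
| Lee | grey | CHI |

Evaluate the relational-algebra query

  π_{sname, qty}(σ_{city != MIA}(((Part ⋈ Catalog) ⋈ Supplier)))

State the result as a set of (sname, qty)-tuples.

{(Cal, 12), (Cal, 17), (Cal, 18), (Cal, 34), (Cal, 38), (Cal, 5), (Eve, 12), (Eve, 17), (Eve, 18), (Eve, 34), (Eve, 38), (Eve, 5)}

Joining Part and Catalog on pname yields {(Argo, 12, 1, Tai), (Argo, 12, 13, Uma), (Argo, 12, 17, Ola), (Argo, 12, 33, Dee), (Argo, 12, 37, Eve), (Argo, 12, 40, Cal), (Argo, 12, 9, Eve), (Argo, 17, 1, Tai), (Argo, 17, 13, Uma), (Argo, 17, 17, Ola), (Argo, 17, 33, Dee), (Argo, 17, 37, Eve), (Argo, 17, 40, Cal), (Argo, 17, 9, Eve), (Argo, 18, 1, Tai), (Argo, 18, 13, Uma), (Argo, 18, 17, Ola), (Argo, 18, 33, Dee), (Argo, 18, 37, Eve), (Argo, 18, 40, Cal), (Argo, 18, 9, Eve), (Argo, 34, 1, Tai), (Argo, 34, 13, Uma), (Argo, 34, 17, Ola), (Argo, 34, 33, Dee), (Argo, 34, 37, Eve), (Argo, 34, 40, Cal), (Argo, 34, 9, Eve), (Argo, 38, 1, Tai), (Argo, 38, 13, Uma), (Argo, 38, 17, Ola), (Argo, 38, 33, Dee), (Argo, 38, 37, Eve), (Argo, 38, 40, Cal), (Argo, 38, 9, Eve), (Argo, 5, 1, Tai), (Argo, 5, 13, Uma), (Argo, 5, 17, Ola), (Argo, 5, 33, Dee), (Argo, 5, 37, Eve), (Argo, 5, 40, Cal), (Argo, 5, 9, Eve)}.
Joining (Part ⋈ Catalog) and Supplier on sname yields {(Argo, 12, 37, Eve, green, DC), (Argo, 12, 40, Cal, blue, MIA), (Argo, 12, 40, Cal, white, DC), (Argo, 12, 9, Eve, green, DC), (Argo, 17, 37, Eve, green, DC), (Argo, 17, 40, Cal, blue, MIA), (Argo, 17, 40, Cal, white, DC), (Argo, 17, 9, Eve, green, DC), (Argo, 18, 37, Eve, green, DC), (Argo, 18, 40, Cal, blue, MIA), (Argo, 18, 40, Cal, white, DC), (Argo, 18, 9, Eve, green, DC), (Argo, 34, 37, Eve, green, DC), (Argo, 34, 40, Cal, blue, MIA), (Argo, 34, 40, Cal, white, DC), (Argo, 34, 9, Eve, green, DC), (Argo, 38, 37, Eve, green, DC), (Argo, 38, 40, Cal, blue, MIA), (Argo, 38, 40, Cal, white, DC), (Argo, 38, 9, Eve, green, DC), (Argo, 5, 37, Eve, green, DC), (Argo, 5, 40, Cal, blue, MIA), (Argo, 5, 40, Cal, white, DC), (Argo, 5, 9, Eve, green, DC)}.
Apply σ_{city != MIA}; surviving tuples: {(Argo, 12, 37, Eve, green, DC), (Argo, 12, 40, Cal, white, DC), (Argo, 12, 9, Eve, green, DC), (Argo, 17, 37, Eve, green, DC), (Argo, 17, 40, Cal, white, DC), (Argo, 17, 9, Eve, green, DC), (Argo, 18, 37, Eve, green, DC), (Argo, 18, 40, Cal, white, DC), (Argo, 18, 9, Eve, green, DC), (Argo, 34, 37, Eve, green, DC), (Argo, 34, 40, Cal, white, DC), (Argo, 34, 9, Eve, green, DC), (Argo, 38, 37, Eve, green, DC), (Argo, 38, 40, Cal, white, DC), (Argo, 38, 9, Eve, green, DC), (Argo, 5, 37, Eve, green, DC), (Argo, 5, 40, Cal, white, DC), (Argo, 5, 9, Eve, green, DC)}
Projecting to sname, qty (6 duplicate(s) eliminated): {(Cal, 12), (Cal, 17), (Cal, 18), (Cal, 34), (Cal, 38), (Cal, 5), (Eve, 12), (Eve, 17), (Eve, 18), (Eve, 34), (Eve, 38), (Eve, 5)}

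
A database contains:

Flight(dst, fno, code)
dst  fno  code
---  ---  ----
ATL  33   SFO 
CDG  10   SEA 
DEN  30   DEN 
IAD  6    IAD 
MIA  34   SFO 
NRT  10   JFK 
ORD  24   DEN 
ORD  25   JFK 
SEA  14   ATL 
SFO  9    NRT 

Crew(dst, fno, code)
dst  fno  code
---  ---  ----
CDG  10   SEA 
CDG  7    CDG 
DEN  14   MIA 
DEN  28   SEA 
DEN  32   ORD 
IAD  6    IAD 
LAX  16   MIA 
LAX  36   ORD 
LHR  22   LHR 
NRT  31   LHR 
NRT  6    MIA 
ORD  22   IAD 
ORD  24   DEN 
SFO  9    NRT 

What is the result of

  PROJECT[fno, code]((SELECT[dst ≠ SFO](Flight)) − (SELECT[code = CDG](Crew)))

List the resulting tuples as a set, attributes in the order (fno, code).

{(10, JFK), (10, SEA), (14, ATL), (24, DEN), (25, JFK), (30, DEN), (33, SFO), (34, SFO), (6, IAD)}

Apply σ_{dst ≠ SFO}; surviving tuples: {(ATL, 33, SFO), (CDG, 10, SEA), (DEN, 30, DEN), (IAD, 6, IAD), (MIA, 34, SFO), (NRT, 10, JFK), (ORD, 24, DEN), (ORD, 25, JFK), (SEA, 14, ATL)}
Apply σ_{code = CDG}; surviving tuples: {(CDG, 7, CDG)}
Set difference of the two operands is {(ATL, 33, SFO), (CDG, 10, SEA), (DEN, 30, DEN), (IAD, 6, IAD), (MIA, 34, SFO), (NRT, 10, JFK), (ORD, 24, DEN), (ORD, 25, JFK), (SEA, 14, ATL)}.
π_{fno, code} gives {(10, JFK), (10, SEA), (14, ATL), (24, DEN), (25, JFK), (30, DEN), (33, SFO), (34, SFO), (6, IAD)}.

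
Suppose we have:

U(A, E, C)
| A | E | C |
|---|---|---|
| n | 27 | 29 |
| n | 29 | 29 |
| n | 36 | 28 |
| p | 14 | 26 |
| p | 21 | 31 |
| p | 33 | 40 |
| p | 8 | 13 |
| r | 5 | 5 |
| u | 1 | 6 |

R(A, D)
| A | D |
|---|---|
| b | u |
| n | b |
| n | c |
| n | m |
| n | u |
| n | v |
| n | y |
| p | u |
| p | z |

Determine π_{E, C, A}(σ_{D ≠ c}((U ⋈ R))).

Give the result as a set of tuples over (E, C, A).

{(14, 26, p), (21, 31, p), (27, 29, n), (29, 29, n), (33, 40, p), (36, 28, n), (8, 13, p)}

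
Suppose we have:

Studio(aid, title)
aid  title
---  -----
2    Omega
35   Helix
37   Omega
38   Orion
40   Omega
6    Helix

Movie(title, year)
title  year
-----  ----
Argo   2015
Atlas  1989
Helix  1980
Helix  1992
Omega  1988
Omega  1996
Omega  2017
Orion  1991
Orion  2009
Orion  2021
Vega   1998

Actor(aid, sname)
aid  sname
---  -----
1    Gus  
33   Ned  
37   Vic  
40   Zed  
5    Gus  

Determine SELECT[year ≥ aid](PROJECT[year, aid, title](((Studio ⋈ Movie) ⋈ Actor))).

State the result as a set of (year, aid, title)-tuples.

{(1988, 37, Omega), (1988, 40, Omega), (1996, 37, Omega), (1996, 40, Omega), (2017, 37, Omega), (2017, 40, Omega)}

Joining Studio and Movie on title yields {(2, Omega, 1988), (2, Omega, 1996), (2, Omega, 2017), (35, Helix, 1980), (35, Helix, 1992), (37, Omega, 1988), (37, Omega, 1996), (37, Omega, 2017), (38, Orion, 1991), (38, Orion, 2009), (38, Orion, 2021), (40, Omega, 1988), (40, Omega, 1996), (40, Omega, 2017), (6, Helix, 1980), (6, Helix, 1992)}.
Joining (Studio ⋈ Movie) and Actor on aid yields {(37, Omega, 1988, Vic), (37, Omega, 1996, Vic), (37, Omega, 2017, Vic), (40, Omega, 1988, Zed), (40, Omega, 1996, Zed), (40, Omega, 2017, Zed)}.
Keep only column(s) year, aid, title: {(1988, 37, Omega), (1988, 40, Omega), (1996, 37, Omega), (1996, 40, Omega), (2017, 37, Omega), (2017, 40, Omega)}
σ[year ≥ aid]: keep tuples satisfying year ≥ aid → {(1988, 37, Omega), (1988, 40, Omega), (1996, 37, Omega), (1996, 40, Omega), (2017, 37, Omega), (2017, 40, Omega)}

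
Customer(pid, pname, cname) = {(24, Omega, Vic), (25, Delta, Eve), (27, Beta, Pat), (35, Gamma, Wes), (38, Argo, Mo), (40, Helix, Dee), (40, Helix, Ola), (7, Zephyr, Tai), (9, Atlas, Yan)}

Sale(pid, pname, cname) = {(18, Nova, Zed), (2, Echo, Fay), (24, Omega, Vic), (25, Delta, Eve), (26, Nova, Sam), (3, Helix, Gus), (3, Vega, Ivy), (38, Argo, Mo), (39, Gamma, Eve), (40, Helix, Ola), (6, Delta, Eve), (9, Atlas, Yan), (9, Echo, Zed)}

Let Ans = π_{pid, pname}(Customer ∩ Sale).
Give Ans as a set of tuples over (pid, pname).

{(24, Omega), (25, Delta), (38, Argo), (40, Helix), (9, Atlas)}

Set intersection of the two operands is {(24, Omega, Vic), (25, Delta, Eve), (38, Argo, Mo), (40, Helix, Ola), (9, Atlas, Yan)}.
π[pid, pname]: project onto (pid, pname) → {(24, Omega), (25, Delta), (38, Argo), (40, Helix), (9, Atlas)}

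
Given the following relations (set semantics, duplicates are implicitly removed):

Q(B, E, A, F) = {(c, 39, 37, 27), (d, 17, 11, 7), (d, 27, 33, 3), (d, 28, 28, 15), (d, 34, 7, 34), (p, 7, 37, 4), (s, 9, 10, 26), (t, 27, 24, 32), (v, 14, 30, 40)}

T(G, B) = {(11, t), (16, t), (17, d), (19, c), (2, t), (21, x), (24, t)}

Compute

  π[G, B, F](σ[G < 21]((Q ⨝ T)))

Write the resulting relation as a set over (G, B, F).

{(11, t, 32), (16, t, 32), (17, d, 15), (17, d, 3), (17, d, 34), (17, d, 7), (19, c, 27), (2, t, 32)}

Natural join on B: {(c, 39, 37, 27, 19), (d, 17, 11, 7, 17), (d, 27, 33, 3, 17), (d, 28, 28, 15, 17), (d, 34, 7, 34, 17), (t, 27, 24, 32, 11), (t, 27, 24, 32, 16), (t, 27, 24, 32, 2), (t, 27, 24, 32, 24)}
Apply σ_{G < 21}; surviving tuples: {(c, 39, 37, 27, 19), (d, 17, 11, 7, 17), (d, 27, 33, 3, 17), (d, 28, 28, 15, 17), (d, 34, 7, 34, 17), (t, 27, 24, 32, 11), (t, 27, 24, 32, 16), (t, 27, 24, 32, 2)}
π[G, B, F]: project onto (G, B, F) → {(11, t, 32), (16, t, 32), (17, d, 15), (17, d, 3), (17, d, 34), (17, d, 7), (19, c, 27), (2, t, 32)}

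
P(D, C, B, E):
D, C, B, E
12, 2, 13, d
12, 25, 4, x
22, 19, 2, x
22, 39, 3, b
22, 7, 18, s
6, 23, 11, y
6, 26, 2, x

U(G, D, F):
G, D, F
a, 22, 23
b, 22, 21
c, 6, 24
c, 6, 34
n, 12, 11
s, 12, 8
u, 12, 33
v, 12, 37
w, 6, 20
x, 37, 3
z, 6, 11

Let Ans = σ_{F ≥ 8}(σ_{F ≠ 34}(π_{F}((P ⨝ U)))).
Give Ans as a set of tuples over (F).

{11, 20, 21, 23, 24, 33, 37, 8}

P ⋈ U (natural join on D): {(12, 2, 13, d, n, 11), (12, 2, 13, d, s, 8), (12, 2, 13, d, u, 33), (12, 2, 13, d, v, 37), (12, 25, 4, x, n, 11), (12, 25, 4, x, s, 8), (12, 25, 4, x, u, 33), (12, 25, 4, x, v, 37), (22, 19, 2, x, a, 23), (22, 19, 2, x, b, 21), (22, 39, 3, b, a, 23), (22, 39, 3, b, b, 21), (22, 7, 18, s, a, 23), (22, 7, 18, s, b, 21), (6, 23, 11, y, c, 24), (6, 23, 11, y, c, 34), (6, 23, 11, y, w, 20), (6, 23, 11, y, z, 11), (6, 26, 2, x, c, 24), (6, 26, 2, x, c, 34), (6, 26, 2, x, w, 20), (6, 26, 2, x, z, 11)}
Projecting to F (13 duplicate(s) eliminated): {11, 20, 21, 23, 24, 33, 34, 37, 8}
Filtering on F ≠ 34 leaves {11, 20, 21, 23, 24, 33, 37, 8}.
Filtering on F ≥ 8 leaves {11, 20, 21, 23, 24, 33, 37, 8}.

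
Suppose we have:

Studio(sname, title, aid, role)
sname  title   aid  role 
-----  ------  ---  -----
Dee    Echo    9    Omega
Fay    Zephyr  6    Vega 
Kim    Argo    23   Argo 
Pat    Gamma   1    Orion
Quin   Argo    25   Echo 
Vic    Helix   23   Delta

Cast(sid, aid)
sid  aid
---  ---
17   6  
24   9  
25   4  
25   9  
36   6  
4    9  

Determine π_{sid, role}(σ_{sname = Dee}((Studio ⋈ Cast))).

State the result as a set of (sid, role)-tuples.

Joining Studio and Cast on aid yields {(Dee, Echo, 9, Omega, 24), (Dee, Echo, 9, Omega, 25), (Dee, Echo, 9, Omega, 4), (Fay, Zephyr, 6, Vega, 17), (Fay, Zephyr, 6, Vega, 36)}.
σ[sname = Dee]: keep tuples satisfying sname = Dee → {(Dee, Echo, 9, Omega, 24), (Dee, Echo, 9, Omega, 25), (Dee, Echo, 9, Omega, 4)}
Projecting to sid, role: {(24, Omega), (25, Omega), (4, Omega)}

{(24, Omega), (25, Omega), (4, Omega)}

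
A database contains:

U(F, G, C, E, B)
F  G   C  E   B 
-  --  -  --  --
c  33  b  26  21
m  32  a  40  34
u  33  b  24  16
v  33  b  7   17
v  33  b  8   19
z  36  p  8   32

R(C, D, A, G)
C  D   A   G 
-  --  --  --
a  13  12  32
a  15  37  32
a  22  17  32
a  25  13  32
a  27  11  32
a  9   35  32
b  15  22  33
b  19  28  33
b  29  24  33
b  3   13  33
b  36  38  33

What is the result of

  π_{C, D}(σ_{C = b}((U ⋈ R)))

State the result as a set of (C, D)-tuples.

{(b, 15), (b, 19), (b, 29), (b, 3), (b, 36)}

Natural join on G, C: {(c, 33, b, 26, 21, 15, 22), (c, 33, b, 26, 21, 19, 28), (c, 33, b, 26, 21, 29, 24), (c, 33, b, 26, 21, 3, 13), (c, 33, b, 26, 21, 36, 38), (m, 32, a, 40, 34, 13, 12), (m, 32, a, 40, 34, 15, 37), (m, 32, a, 40, 34, 22, 17), (m, 32, a, 40, 34, 25, 13), (m, 32, a, 40, 34, 27, 11), (m, 32, a, 40, 34, 9, 35), (u, 33, b, 24, 16, 15, 22), (u, 33, b, 24, 16, 19, 28), (u, 33, b, 24, 16, 29, 24), (u, 33, b, 24, 16, 3, 13), (u, 33, b, 24, 16, 36, 38), (v, 33, b, 7, 17, 15, 22), (v, 33, b, 7, 17, 19, 28), (v, 33, b, 7, 17, 29, 24), (v, 33, b, 7, 17, 3, 13), (v, 33, b, 7, 17, 36, 38), (v, 33, b, 8, 19, 15, 22), (v, 33, b, 8, 19, 19, 28), (v, 33, b, 8, 19, 29, 24), (v, 33, b, 8, 19, 3, 13), (v, 33, b, 8, 19, 36, 38)}
σ[C = b]: keep tuples satisfying C = b → {(c, 33, b, 26, 21, 15, 22), (c, 33, b, 26, 21, 19, 28), (c, 33, b, 26, 21, 29, 24), (c, 33, b, 26, 21, 3, 13), (c, 33, b, 26, 21, 36, 38), (u, 33, b, 24, 16, 15, 22), (u, 33, b, 24, 16, 19, 28), (u, 33, b, 24, 16, 29, 24), (u, 33, b, 24, 16, 3, 13), (u, 33, b, 24, 16, 36, 38), (v, 33, b, 7, 17, 15, 22), (v, 33, b, 7, 17, 19, 28), (v, 33, b, 7, 17, 29, 24), (v, 33, b, 7, 17, 3, 13), (v, 33, b, 7, 17, 36, 38), (v, 33, b, 8, 19, 15, 22), (v, 33, b, 8, 19, 19, 28), (v, 33, b, 8, 19, 29, 24), (v, 33, b, 8, 19, 3, 13), (v, 33, b, 8, 19, 36, 38)}
π_{C, D} gives {(b, 15), (b, 19), (b, 29), (b, 3), (b, 36)} (15 duplicate(s) eliminated).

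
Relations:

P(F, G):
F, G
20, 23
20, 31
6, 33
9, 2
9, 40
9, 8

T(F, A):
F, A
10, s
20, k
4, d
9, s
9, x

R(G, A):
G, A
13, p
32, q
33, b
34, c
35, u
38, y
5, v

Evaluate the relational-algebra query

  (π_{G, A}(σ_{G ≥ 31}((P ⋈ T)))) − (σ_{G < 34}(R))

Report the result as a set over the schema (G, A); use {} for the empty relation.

{(31, k), (40, s), (40, x)}

Natural join on F: {(20, 23, k), (20, 31, k), (9, 2, s), (9, 2, x), (9, 40, s), (9, 40, x), (9, 8, s), (9, 8, x)}
Filtering on G ≥ 31 leaves {(20, 31, k), (9, 40, s), (9, 40, x)}.
π[G, A]: project onto (G, A) → {(31, k), (40, s), (40, x)}
Filtering on G < 34 leaves {(13, p), (32, q), (33, b), (5, v)}.
Taking the difference: {(31, k), (40, s), (40, x)}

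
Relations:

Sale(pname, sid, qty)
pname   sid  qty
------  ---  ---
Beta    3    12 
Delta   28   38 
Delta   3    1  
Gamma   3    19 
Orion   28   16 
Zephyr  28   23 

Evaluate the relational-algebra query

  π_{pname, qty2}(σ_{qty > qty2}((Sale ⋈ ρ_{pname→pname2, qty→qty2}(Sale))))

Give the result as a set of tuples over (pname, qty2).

ρ[pname→pname2, qty→qty2]: schema becomes (pname2, sid, qty2); tuples unchanged.
Natural join on sid: {(Beta, 3, 12, Beta, 12), (Beta, 3, 12, Delta, 1), (Beta, 3, 12, Gamma, 19), (Delta, 28, 38, Delta, 38), (Delta, 28, 38, Orion, 16), (Delta, 28, 38, Zephyr, 23), (Delta, 3, 1, Beta, 12), (Delta, 3, 1, Delta, 1), (Delta, 3, 1, Gamma, 19), (Gamma, 3, 19, Beta, 12), (Gamma, 3, 19, Delta, 1), (Gamma, 3, 19, Gamma, 19), (Orion, 28, 16, Delta, 38), (Orion, 28, 16, Orion, 16), (Orion, 28, 16, Zephyr, 23), (Zephyr, 28, 23, Delta, 38), (Zephyr, 28, 23, Orion, 16), (Zephyr, 28, 23, Zephyr, 23)}
Selection qty > qty2: {(Beta, 3, 12, Delta, 1), (Delta, 28, 38, Orion, 16), (Delta, 28, 38, Zephyr, 23), (Gamma, 3, 19, Beta, 12), (Gamma, 3, 19, Delta, 1), (Zephyr, 28, 23, Orion, 16)}
Keep only column(s) pname, qty2: {(Beta, 1), (Delta, 16), (Delta, 23), (Gamma, 1), (Gamma, 12), (Zephyr, 16)}

{(Beta, 1), (Delta, 16), (Delta, 23), (Gamma, 1), (Gamma, 12), (Zephyr, 16)}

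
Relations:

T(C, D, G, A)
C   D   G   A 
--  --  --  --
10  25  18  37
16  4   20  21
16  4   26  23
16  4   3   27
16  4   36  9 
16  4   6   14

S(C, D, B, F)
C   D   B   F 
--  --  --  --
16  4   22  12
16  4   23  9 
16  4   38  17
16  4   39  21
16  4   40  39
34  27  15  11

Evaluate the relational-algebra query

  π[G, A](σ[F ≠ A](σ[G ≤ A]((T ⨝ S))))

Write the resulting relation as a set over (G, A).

Joining T and S on C, D yields {(16, 4, 20, 21, 22, 12), (16, 4, 20, 21, 23, 9), (16, 4, 20, 21, 38, 17), (16, 4, 20, 21, 39, 21), (16, 4, 20, 21, 40, 39), (16, 4, 26, 23, 22, 12), (16, 4, 26, 23, 23, 9), (16, 4, 26, 23, 38, 17), (16, 4, 26, 23, 39, 21), (16, 4, 26, 23, 40, 39), (16, 4, 3, 27, 22, 12), (16, 4, 3, 27, 23, 9), (16, 4, 3, 27, 38, 17), (16, 4, 3, 27, 39, 21), (16, 4, 3, 27, 40, 39), (16, 4, 36, 9, 22, 12), (16, 4, 36, 9, 23, 9), (16, 4, 36, 9, 38, 17), (16, 4, 36, 9, 39, 21), (16, 4, 36, 9, 40, 39), (16, 4, 6, 14, 22, 12), (16, 4, 6, 14, 23, 9), (16, 4, 6, 14, 38, 17), (16, 4, 6, 14, 39, 21), (16, 4, 6, 14, 40, 39)}.
σ[G ≤ A]: keep tuples satisfying G ≤ A → {(16, 4, 20, 21, 22, 12), (16, 4, 20, 21, 23, 9), (16, 4, 20, 21, 38, 17), (16, 4, 20, 21, 39, 21), (16, 4, 20, 21, 40, 39), (16, 4, 3, 27, 22, 12), (16, 4, 3, 27, 23, 9), (16, 4, 3, 27, 38, 17), (16, 4, 3, 27, 39, 21), (16, 4, 3, 27, 40, 39), (16, 4, 6, 14, 22, 12), (16, 4, 6, 14, 23, 9), (16, 4, 6, 14, 38, 17), (16, 4, 6, 14, 39, 21), (16, 4, 6, 14, 40, 39)}
σ[F ≠ A]: keep tuples satisfying F ≠ A → {(16, 4, 20, 21, 22, 12), (16, 4, 20, 21, 23, 9), (16, 4, 20, 21, 38, 17), (16, 4, 20, 21, 40, 39), (16, 4, 3, 27, 22, 12), (16, 4, 3, 27, 23, 9), (16, 4, 3, 27, 38, 17), (16, 4, 3, 27, 39, 21), (16, 4, 3, 27, 40, 39), (16, 4, 6, 14, 22, 12), (16, 4, 6, 14, 23, 9), (16, 4, 6, 14, 38, 17), (16, 4, 6, 14, 39, 21), (16, 4, 6, 14, 40, 39)}
π[G, A]: project onto (G, A) (11 duplicate(s) eliminated) → {(20, 21), (3, 27), (6, 14)}

{(20, 21), (3, 27), (6, 14)}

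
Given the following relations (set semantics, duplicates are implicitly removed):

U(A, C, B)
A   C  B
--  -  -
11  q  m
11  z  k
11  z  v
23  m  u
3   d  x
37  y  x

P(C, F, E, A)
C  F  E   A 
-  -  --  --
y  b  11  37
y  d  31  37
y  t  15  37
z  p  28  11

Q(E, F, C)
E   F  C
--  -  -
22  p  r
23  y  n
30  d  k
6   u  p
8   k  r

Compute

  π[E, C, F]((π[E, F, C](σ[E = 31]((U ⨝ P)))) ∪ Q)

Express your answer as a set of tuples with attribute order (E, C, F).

U ⋈ P (natural join on A, C): {(11, z, k, p, 28), (11, z, v, p, 28), (37, y, x, b, 11), (37, y, x, d, 31), (37, y, x, t, 15)}
σ[E = 31]: keep tuples satisfying E = 31 → {(37, y, x, d, 31)}
π_{E, F, C} gives {(31, d, y)}.
Union: {(31, d, y)} with {(22, p, r), (23, y, n), (30, d, k), (6, u, p), (8, k, r)} → {(22, p, r), (23, y, n), (30, d, k), (31, d, y), (6, u, p), (8, k, r)}
π_{E, C, F} gives {(22, r, p), (23, n, y), (30, k, d), (31, y, d), (6, p, u), (8, r, k)}.

{(22, r, p), (23, n, y), (30, k, d), (31, y, d), (6, p, u), (8, r, k)}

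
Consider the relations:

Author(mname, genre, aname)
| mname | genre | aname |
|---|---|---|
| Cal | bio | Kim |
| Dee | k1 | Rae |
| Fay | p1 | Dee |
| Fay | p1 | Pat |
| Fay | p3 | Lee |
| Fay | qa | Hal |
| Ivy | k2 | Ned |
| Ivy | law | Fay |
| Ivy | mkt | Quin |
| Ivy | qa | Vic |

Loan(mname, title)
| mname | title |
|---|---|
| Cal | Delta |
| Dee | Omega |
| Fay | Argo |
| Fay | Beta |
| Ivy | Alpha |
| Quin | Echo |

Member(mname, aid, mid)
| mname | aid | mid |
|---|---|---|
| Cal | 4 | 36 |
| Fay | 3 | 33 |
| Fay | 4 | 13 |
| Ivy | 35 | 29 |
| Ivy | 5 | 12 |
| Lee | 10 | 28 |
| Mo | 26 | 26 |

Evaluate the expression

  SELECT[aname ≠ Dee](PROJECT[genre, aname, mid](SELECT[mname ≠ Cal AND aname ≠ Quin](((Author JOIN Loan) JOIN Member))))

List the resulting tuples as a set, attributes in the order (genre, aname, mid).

Natural join on mname: {(Cal, bio, Kim, Delta), (Dee, k1, Rae, Omega), (Fay, p1, Dee, Argo), (Fay, p1, Dee, Beta), (Fay, p1, Pat, Argo), (Fay, p1, Pat, Beta), (Fay, p3, Lee, Argo), (Fay, p3, Lee, Beta), (Fay, qa, Hal, Argo), (Fay, qa, Hal, Beta), (Ivy, k2, Ned, Alpha), (Ivy, law, Fay, Alpha), (Ivy, mkt, Quin, Alpha), (Ivy, qa, Vic, Alpha)}
Natural join on mname: {(Cal, bio, Kim, Delta, 4, 36), (Fay, p1, Dee, Argo, 3, 33), (Fay, p1, Dee, Argo, 4, 13), (Fay, p1, Dee, Beta, 3, 33), (Fay, p1, Dee, Beta, 4, 13), (Fay, p1, Pat, Argo, 3, 33), (Fay, p1, Pat, Argo, 4, 13), (Fay, p1, Pat, Beta, 3, 33), (Fay, p1, Pat, Beta, 4, 13), (Fay, p3, Lee, Argo, 3, 33), (Fay, p3, Lee, Argo, 4, 13), (Fay, p3, Lee, Beta, 3, 33), (Fay, p3, Lee, Beta, 4, 13), (Fay, qa, Hal, Argo, 3, 33), (Fay, qa, Hal, Argo, 4, 13), (Fay, qa, Hal, Beta, 3, 33), (Fay, qa, Hal, Beta, 4, 13), (Ivy, k2, Ned, Alpha, 35, 29), (Ivy, k2, Ned, Alpha, 5, 12), (Ivy, law, Fay, Alpha, 35, 29), (Ivy, law, Fay, Alpha, 5, 12), (Ivy, mkt, Quin, Alpha, 35, 29), (Ivy, mkt, Quin, Alpha, 5, 12), (Ivy, qa, Vic, Alpha, 35, 29), (Ivy, qa, Vic, Alpha, 5, 12)}
σ[mname ≠ Cal AND aname ≠ Quin]: keep tuples satisfying mname ≠ Cal AND aname ≠ Quin → {(Fay, p1, Dee, Argo, 3, 33), (Fay, p1, Dee, Argo, 4, 13), (Fay, p1, Dee, Beta, 3, 33), (Fay, p1, Dee, Beta, 4, 13), (Fay, p1, Pat, Argo, 3, 33), (Fay, p1, Pat, Argo, 4, 13), (Fay, p1, Pat, Beta, 3, 33), (Fay, p1, Pat, Beta, 4, 13), (Fay, p3, Lee, Argo, 3, 33), (Fay, p3, Lee, Argo, 4, 13), (Fay, p3, Lee, Beta, 3, 33), (Fay, p3, Lee, Beta, 4, 13), (Fay, qa, Hal, Argo, 3, 33), (Fay, qa, Hal, Argo, 4, 13), (Fay, qa, Hal, Beta, 3, 33), (Fay, qa, Hal, Beta, 4, 13), (Ivy, k2, Ned, Alpha, 35, 29), (Ivy, k2, Ned, Alpha, 5, 12), (Ivy, law, Fay, Alpha, 35, 29), (Ivy, law, Fay, Alpha, 5, 12), (Ivy, qa, Vic, Alpha, 35, 29), (Ivy, qa, Vic, Alpha, 5, 12)}
Projecting to genre, aname, mid (8 duplicate(s) eliminated): {(k2, Ned, 12), (k2, Ned, 29), (law, Fay, 12), (law, Fay, 29), (p1, Dee, 13), (p1, Dee, 33), (p1, Pat, 13), (p1, Pat, 33), (p3, Lee, 13), (p3, Lee, 33), (qa, Hal, 13), (qa, Hal, 33), (qa, Vic, 12), (qa, Vic, 29)}
σ[aname ≠ Dee]: keep tuples satisfying aname ≠ Dee → {(k2, Ned, 12), (k2, Ned, 29), (law, Fay, 12), (law, Fay, 29), (p1, Pat, 13), (p1, Pat, 33), (p3, Lee, 13), (p3, Lee, 33), (qa, Hal, 13), (qa, Hal, 33), (qa, Vic, 12), (qa, Vic, 29)}

{(k2, Ned, 12), (k2, Ned, 29), (law, Fay, 12), (law, Fay, 29), (p1, Pat, 13), (p1, Pat, 33), (p3, Lee, 13), (p3, Lee, 33), (qa, Hal, 13), (qa, Hal, 33), (qa, Vic, 12), (qa, Vic, 29)}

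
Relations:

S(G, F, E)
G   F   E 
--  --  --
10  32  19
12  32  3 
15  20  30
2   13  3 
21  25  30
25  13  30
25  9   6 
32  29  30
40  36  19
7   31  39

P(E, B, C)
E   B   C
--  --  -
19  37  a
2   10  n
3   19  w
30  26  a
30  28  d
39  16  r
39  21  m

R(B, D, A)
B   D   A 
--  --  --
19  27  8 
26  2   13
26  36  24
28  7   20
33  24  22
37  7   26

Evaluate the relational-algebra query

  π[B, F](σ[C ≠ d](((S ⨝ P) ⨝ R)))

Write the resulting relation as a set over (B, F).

Natural join on E: {(10, 32, 19, 37, a), (12, 32, 3, 19, w), (15, 20, 30, 26, a), (15, 20, 30, 28, d), (2, 13, 3, 19, w), (21, 25, 30, 26, a), (21, 25, 30, 28, d), (25, 13, 30, 26, a), (25, 13, 30, 28, d), (32, 29, 30, 26, a), (32, 29, 30, 28, d), (40, 36, 19, 37, a), (7, 31, 39, 16, r), (7, 31, 39, 21, m)}
Natural join on B: {(10, 32, 19, 37, a, 7, 26), (12, 32, 3, 19, w, 27, 8), (15, 20, 30, 26, a, 2, 13), (15, 20, 30, 26, a, 36, 24), (15, 20, 30, 28, d, 7, 20), (2, 13, 3, 19, w, 27, 8), (21, 25, 30, 26, a, 2, 13), (21, 25, 30, 26, a, 36, 24), (21, 25, 30, 28, d, 7, 20), (25, 13, 30, 26, a, 2, 13), (25, 13, 30, 26, a, 36, 24), (25, 13, 30, 28, d, 7, 20), (32, 29, 30, 26, a, 2, 13), (32, 29, 30, 26, a, 36, 24), (32, 29, 30, 28, d, 7, 20), (40, 36, 19, 37, a, 7, 26)}
Selection C ≠ d: {(10, 32, 19, 37, a, 7, 26), (12, 32, 3, 19, w, 27, 8), (15, 20, 30, 26, a, 2, 13), (15, 20, 30, 26, a, 36, 24), (2, 13, 3, 19, w, 27, 8), (21, 25, 30, 26, a, 2, 13), (21, 25, 30, 26, a, 36, 24), (25, 13, 30, 26, a, 2, 13), (25, 13, 30, 26, a, 36, 24), (32, 29, 30, 26, a, 2, 13), (32, 29, 30, 26, a, 36, 24), (40, 36, 19, 37, a, 7, 26)}
Projecting to B, F (4 duplicate(s) eliminated): {(19, 13), (19, 32), (26, 13), (26, 20), (26, 25), (26, 29), (37, 32), (37, 36)}

{(19, 13), (19, 32), (26, 13), (26, 20), (26, 25), (26, 29), (37, 32), (37, 36)}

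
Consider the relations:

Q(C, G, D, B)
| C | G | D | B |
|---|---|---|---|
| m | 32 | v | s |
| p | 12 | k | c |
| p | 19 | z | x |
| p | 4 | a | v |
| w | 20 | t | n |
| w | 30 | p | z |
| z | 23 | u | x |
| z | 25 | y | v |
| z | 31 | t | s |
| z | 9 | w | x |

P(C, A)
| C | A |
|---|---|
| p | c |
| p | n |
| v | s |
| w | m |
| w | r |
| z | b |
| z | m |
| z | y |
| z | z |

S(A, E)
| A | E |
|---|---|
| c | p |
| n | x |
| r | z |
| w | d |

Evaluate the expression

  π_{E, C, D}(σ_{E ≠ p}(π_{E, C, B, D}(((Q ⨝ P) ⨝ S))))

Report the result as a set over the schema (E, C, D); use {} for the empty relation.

Q ⋈ P (natural join on C): {(p, 12, k, c, c), (p, 12, k, c, n), (p, 19, z, x, c), (p, 19, z, x, n), (p, 4, a, v, c), (p, 4, a, v, n), (w, 20, t, n, m), (w, 20, t, n, r), (w, 30, p, z, m), (w, 30, p, z, r), (z, 23, u, x, b), (z, 23, u, x, m), (z, 23, u, x, y), (z, 23, u, x, z), (z, 25, y, v, b), (z, 25, y, v, m), (z, 25, y, v, y), (z, 25, y, v, z), (z, 31, t, s, b), (z, 31, t, s, m), (z, 31, t, s, y), (z, 31, t, s, z), (z, 9, w, x, b), (z, 9, w, x, m), (z, 9, w, x, y), (z, 9, w, x, z)}
(Q ⨝ P) ⋈ S (natural join on A): {(p, 12, k, c, c, p), (p, 12, k, c, n, x), (p, 19, z, x, c, p), (p, 19, z, x, n, x), (p, 4, a, v, c, p), (p, 4, a, v, n, x), (w, 20, t, n, r, z), (w, 30, p, z, r, z)}
Keep only column(s) E, C, B, D: {(p, p, c, k), (p, p, v, a), (p, p, x, z), (x, p, c, k), (x, p, v, a), (x, p, x, z), (z, w, n, t), (z, w, z, p)}
Filtering on E ≠ p leaves {(x, p, c, k), (x, p, v, a), (x, p, x, z), (z, w, n, t), (z, w, z, p)}.
Keep only column(s) E, C, D: {(x, p, a), (x, p, k), (x, p, z), (z, w, p), (z, w, t)}

{(x, p, a), (x, p, k), (x, p, z), (z, w, p), (z, w, t)}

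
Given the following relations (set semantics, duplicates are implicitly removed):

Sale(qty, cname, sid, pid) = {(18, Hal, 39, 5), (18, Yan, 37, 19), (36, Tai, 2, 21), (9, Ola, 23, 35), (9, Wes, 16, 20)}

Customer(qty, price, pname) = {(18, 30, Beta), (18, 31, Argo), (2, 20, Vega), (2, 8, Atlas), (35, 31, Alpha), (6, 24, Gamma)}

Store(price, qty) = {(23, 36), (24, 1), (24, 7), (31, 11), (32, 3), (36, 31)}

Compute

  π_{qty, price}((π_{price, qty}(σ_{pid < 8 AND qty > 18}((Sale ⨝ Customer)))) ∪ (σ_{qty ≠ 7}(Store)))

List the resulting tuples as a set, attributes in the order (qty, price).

Natural join on qty: {(18, Hal, 39, 5, 30, Beta), (18, Hal, 39, 5, 31, Argo), (18, Yan, 37, 19, 30, Beta), (18, Yan, 37, 19, 31, Argo)}
σ[pid < 8 AND qty > 18]: keep tuples satisfying pid < 8 AND qty > 18 → {}
Keep only column(s) price, qty: {}
σ[qty ≠ 7]: keep tuples satisfying qty ≠ 7 → {(23, 36), (24, 1), (31, 11), (32, 3), (36, 31)}
Set union of the two operands is {(23, 36), (24, 1), (31, 11), (32, 3), (36, 31)}.
Keep only column(s) qty, price: {(1, 24), (11, 31), (3, 32), (31, 36), (36, 23)}

{(1, 24), (11, 31), (3, 32), (31, 36), (36, 23)}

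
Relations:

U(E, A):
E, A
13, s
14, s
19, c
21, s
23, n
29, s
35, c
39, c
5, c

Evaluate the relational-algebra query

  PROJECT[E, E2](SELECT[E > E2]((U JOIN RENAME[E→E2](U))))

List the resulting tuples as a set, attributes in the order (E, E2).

{(14, 13), (19, 5), (21, 13), (21, 14), (29, 13), (29, 14), (29, 21), (35, 19), (35, 5), (39, 19), (39, 35), (39, 5)}

ρ[E→E2]: schema becomes (E2, A); tuples unchanged.
Natural join on A: {(13, s, 13), (13, s, 14), (13, s, 21), (13, s, 29), (14, s, 13), (14, s, 14), (14, s, 21), (14, s, 29), (19, c, 19), (19, c, 35), (19, c, 39), (19, c, 5), (21, s, 13), (21, s, 14), (21, s, 21), (21, s, 29), (23, n, 23), (29, s, 13), (29, s, 14), (29, s, 21), (29, s, 29), (35, c, 19), (35, c, 35), (35, c, 39), (35, c, 5), (39, c, 19), (39, c, 35), (39, c, 39), (39, c, 5), (5, c, 19), (5, c, 35), (5, c, 39), (5, c, 5)}
Filtering on E > E2 leaves {(14, s, 13), (19, c, 5), (21, s, 13), (21, s, 14), (29, s, 13), (29, s, 14), (29, s, 21), (35, c, 19), (35, c, 5), (39, c, 19), (39, c, 35), (39, c, 5)}.
π[E, E2]: project onto (E, E2) → {(14, 13), (19, 5), (21, 13), (21, 14), (29, 13), (29, 14), (29, 21), (35, 19), (35, 5), (39, 19), (39, 35), (39, 5)}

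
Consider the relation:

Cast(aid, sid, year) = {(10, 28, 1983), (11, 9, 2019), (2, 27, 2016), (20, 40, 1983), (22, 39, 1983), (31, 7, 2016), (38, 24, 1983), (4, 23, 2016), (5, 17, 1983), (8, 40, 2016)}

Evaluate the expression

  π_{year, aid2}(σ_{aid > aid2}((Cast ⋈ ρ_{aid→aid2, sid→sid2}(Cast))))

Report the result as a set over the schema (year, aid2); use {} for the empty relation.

{(1983, 10), (1983, 20), (1983, 22), (1983, 5), (2016, 2), (2016, 4), (2016, 8)}

ρ[aid→aid2, sid→sid2]: schema becomes (aid2, sid2, year); tuples unchanged.
Cast ⋈ ρ_{aid→aid2, sid→sid2}(Cast) (natural join on year): {(10, 28, 1983, 10, 28), (10, 28, 1983, 20, 40), (10, 28, 1983, 22, 39), (10, 28, 1983, 38, 24), (10, 28, 1983, 5, 17), (11, 9, 2019, 11, 9), (2, 27, 2016, 2, 27), (2, 27, 2016, 31, 7), (2, 27, 2016, 4, 23), (2, 27, 2016, 8, 40), (20, 40, 1983, 10, 28), (20, 40, 1983, 20, 40), (20, 40, 1983, 22, 39), (20, 40, 1983, 38, 24), (20, 40, 1983, 5, 17), (22, 39, 1983, 10, 28), (22, 39, 1983, 20, 40), (22, 39, 1983, 22, 39), (22, 39, 1983, 38, 24), (22, 39, 1983, 5, 17), (31, 7, 2016, 2, 27), (31, 7, 2016, 31, 7), (31, 7, 2016, 4, 23), (31, 7, 2016, 8, 40), (38, 24, 1983, 10, 28), (38, 24, 1983, 20, 40), (38, 24, 1983, 22, 39), (38, 24, 1983, 38, 24), (38, 24, 1983, 5, 17), (4, 23, 2016, 2, 27), (4, 23, 2016, 31, 7), (4, 23, 2016, 4, 23), (4, 23, 2016, 8, 40), (5, 17, 1983, 10, 28), (5, 17, 1983, 20, 40), (5, 17, 1983, 22, 39), (5, 17, 1983, 38, 24), (5, 17, 1983, 5, 17), (8, 40, 2016, 2, 27), (8, 40, 2016, 31, 7), (8, 40, 2016, 4, 23), (8, 40, 2016, 8, 40)}
σ[aid > aid2]: keep tuples satisfying aid > aid2 → {(10, 28, 1983, 5, 17), (20, 40, 1983, 10, 28), (20, 40, 1983, 5, 17), (22, 39, 1983, 10, 28), (22, 39, 1983, 20, 40), (22, 39, 1983, 5, 17), (31, 7, 2016, 2, 27), (31, 7, 2016, 4, 23), (31, 7, 2016, 8, 40), (38, 24, 1983, 10, 28), (38, 24, 1983, 20, 40), (38, 24, 1983, 22, 39), (38, 24, 1983, 5, 17), (4, 23, 2016, 2, 27), (8, 40, 2016, 2, 27), (8, 40, 2016, 4, 23)}
π[year, aid2]: project onto (year, aid2) (9 duplicate(s) eliminated) → {(1983, 10), (1983, 20), (1983, 22), (1983, 5), (2016, 2), (2016, 4), (2016, 8)}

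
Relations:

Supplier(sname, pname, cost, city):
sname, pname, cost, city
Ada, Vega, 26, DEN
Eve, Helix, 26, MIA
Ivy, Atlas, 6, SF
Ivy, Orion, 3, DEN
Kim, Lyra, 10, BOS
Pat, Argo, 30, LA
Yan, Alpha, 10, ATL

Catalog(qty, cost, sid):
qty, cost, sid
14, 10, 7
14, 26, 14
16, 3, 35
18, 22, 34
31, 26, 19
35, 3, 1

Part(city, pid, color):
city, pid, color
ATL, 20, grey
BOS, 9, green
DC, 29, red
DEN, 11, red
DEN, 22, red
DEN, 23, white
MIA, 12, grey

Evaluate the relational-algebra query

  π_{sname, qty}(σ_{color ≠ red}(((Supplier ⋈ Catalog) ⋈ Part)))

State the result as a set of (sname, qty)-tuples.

{(Ada, 14), (Ada, 31), (Eve, 14), (Eve, 31), (Ivy, 16), (Ivy, 35), (Kim, 14), (Yan, 14)}

Joining Supplier and Catalog on cost yields {(Ada, Vega, 26, DEN, 14, 14), (Ada, Vega, 26, DEN, 31, 19), (Eve, Helix, 26, MIA, 14, 14), (Eve, Helix, 26, MIA, 31, 19), (Ivy, Orion, 3, DEN, 16, 35), (Ivy, Orion, 3, DEN, 35, 1), (Kim, Lyra, 10, BOS, 14, 7), (Yan, Alpha, 10, ATL, 14, 7)}.
Joining (Supplier ⋈ Catalog) and Part on city yields {(Ada, Vega, 26, DEN, 14, 14, 11, red), (Ada, Vega, 26, DEN, 14, 14, 22, red), (Ada, Vega, 26, DEN, 14, 14, 23, white), (Ada, Vega, 26, DEN, 31, 19, 11, red), (Ada, Vega, 26, DEN, 31, 19, 22, red), (Ada, Vega, 26, DEN, 31, 19, 23, white), (Eve, Helix, 26, MIA, 14, 14, 12, grey), (Eve, Helix, 26, MIA, 31, 19, 12, grey), (Ivy, Orion, 3, DEN, 16, 35, 11, red), (Ivy, Orion, 3, DEN, 16, 35, 22, red), (Ivy, Orion, 3, DEN, 16, 35, 23, white), (Ivy, Orion, 3, DEN, 35, 1, 11, red), (Ivy, Orion, 3, DEN, 35, 1, 22, red), (Ivy, Orion, 3, DEN, 35, 1, 23, white), (Kim, Lyra, 10, BOS, 14, 7, 9, green), (Yan, Alpha, 10, ATL, 14, 7, 20, grey)}.
Filtering on color ≠ red leaves {(Ada, Vega, 26, DEN, 14, 14, 23, white), (Ada, Vega, 26, DEN, 31, 19, 23, white), (Eve, Helix, 26, MIA, 14, 14, 12, grey), (Eve, Helix, 26, MIA, 31, 19, 12, grey), (Ivy, Orion, 3, DEN, 16, 35, 23, white), (Ivy, Orion, 3, DEN, 35, 1, 23, white), (Kim, Lyra, 10, BOS, 14, 7, 9, green), (Yan, Alpha, 10, ATL, 14, 7, 20, grey)}.
Projecting to sname, qty: {(Ada, 14), (Ada, 31), (Eve, 14), (Eve, 31), (Ivy, 16), (Ivy, 35), (Kim, 14), (Yan, 14)}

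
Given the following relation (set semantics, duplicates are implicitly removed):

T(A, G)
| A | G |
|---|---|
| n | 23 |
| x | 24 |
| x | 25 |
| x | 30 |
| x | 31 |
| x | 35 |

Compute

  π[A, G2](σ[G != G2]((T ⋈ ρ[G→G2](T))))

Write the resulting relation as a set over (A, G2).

{(x, 24), (x, 25), (x, 30), (x, 31), (x, 35)}

ρ[G→G2]: schema becomes (A, G2); tuples unchanged.
Joining T and ρ[G→G2](T) on A yields {(n, 23, 23), (x, 24, 24), (x, 24, 25), (x, 24, 30), (x, 24, 31), (x, 24, 35), (x, 25, 24), (x, 25, 25), (x, 25, 30), (x, 25, 31), (x, 25, 35), (x, 30, 24), (x, 30, 25), (x, 30, 30), (x, 30, 31), (x, 30, 35), (x, 31, 24), (x, 31, 25), (x, 31, 30), (x, 31, 31), (x, 31, 35), (x, 35, 24), (x, 35, 25), (x, 35, 30), (x, 35, 31), (x, 35, 35)}.
Selection G != G2: {(x, 24, 25), (x, 24, 30), (x, 24, 31), (x, 24, 35), (x, 25, 24), (x, 25, 30), (x, 25, 31), (x, 25, 35), (x, 30, 24), (x, 30, 25), (x, 30, 31), (x, 30, 35), (x, 31, 24), (x, 31, 25), (x, 31, 30), (x, 31, 35), (x, 35, 24), (x, 35, 25), (x, 35, 30), (x, 35, 31)}
Keep only column(s) A, G2 (15 duplicate(s) eliminated): {(x, 24), (x, 25), (x, 30), (x, 31), (x, 35)}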